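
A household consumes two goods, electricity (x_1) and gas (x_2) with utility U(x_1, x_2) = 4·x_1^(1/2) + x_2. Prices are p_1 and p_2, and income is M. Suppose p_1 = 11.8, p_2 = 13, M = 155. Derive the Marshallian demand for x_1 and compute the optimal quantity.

x_1* = 4.8549

MU_x_1 = 2/√x_1, MU_x_2 = 1. Tangency: 2/√x_1 = p_1/p_2.
Solve: √x_1 = 2·p_2/p_1, so x_1*(p_1,p_2) = (2·p_2/p_1)², and x_2* = (M − p_1·x_1*)/p_2.
Plugging in: x_1* = (2·13/11.8)² = 4.8549.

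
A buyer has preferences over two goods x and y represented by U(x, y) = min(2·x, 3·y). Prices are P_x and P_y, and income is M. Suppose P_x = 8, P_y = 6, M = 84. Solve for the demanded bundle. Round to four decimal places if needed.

With perfect complements, no substitution: consume in ratio x:y = 3:2.
Budget: P_x·x + P_y·(2/3)·x = M, so (3·P_x + 2·P_y)·x = 3·M.
Demand: x*(P_x,P_y,M) = 3·M/(3·P_x + 2·P_y), y* = 2·M/(3·P_x + 2·P_y).
Here 3·8 + 2·6 = 36, giving x* = 7 and y* = 4.6667.

x* = 7, y* = 4.6667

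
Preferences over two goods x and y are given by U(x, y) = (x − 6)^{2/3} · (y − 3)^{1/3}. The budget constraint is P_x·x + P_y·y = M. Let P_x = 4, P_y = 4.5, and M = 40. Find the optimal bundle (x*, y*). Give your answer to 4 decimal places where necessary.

Let x' = x−6, y' = y−3. MRS = 2·y'/x' = P_x/P_y.
Substituting into the budget: x* = 6 + 2/3·(M − 6·P_x − 3·P_y)/P_x, and y* = 3 + 1/3·(…)/P_y.
Discretionary income = 40 − 6·4 − 3·4.5 = 2.5; x* = 6 + 2/3·2.5/4 = 6.4167; y* = 3 + 1/3·2.5/4.5 = 3.1852.

x* = 6.4167, y* = 3.1852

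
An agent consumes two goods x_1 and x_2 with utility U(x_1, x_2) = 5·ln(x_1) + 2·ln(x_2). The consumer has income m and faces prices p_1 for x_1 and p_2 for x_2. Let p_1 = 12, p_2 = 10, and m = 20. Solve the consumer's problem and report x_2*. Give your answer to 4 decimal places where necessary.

x_2* = 0.5714

The MRS is (5/2)·x_2/x_1. Set MRS = p_1/p_2.
So 5·p_2·x_2 = 2·p_1·x_1; combined with the budget, a share 5/7 of income goes to x_1.
Demand: x_1*(p_1,p_2,m) = 5/7·m/p_1 and x_2* = 2/7·m/p_2.
At p_1=12, p_2=10, m=20: x_2* = 2/7·20/10 = 0.5714.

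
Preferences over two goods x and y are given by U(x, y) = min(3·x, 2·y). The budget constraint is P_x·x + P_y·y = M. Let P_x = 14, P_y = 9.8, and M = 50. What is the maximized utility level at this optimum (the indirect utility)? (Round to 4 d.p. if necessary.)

Leontief preferences: the optimum is at the kink where x/2 = y/3, i.e. y = (3/2)·x.
Budget: P_x·x + P_y·(3/2)·x = M, so (2·P_x + 3·P_y)·x = 2·M.
Demand: x*(P_x,P_y,M) = 2·M/(2·P_x + 3·P_y), y* = 3·M/(2·P_x + 3·P_y).
Here 2·14 + 3·9.8 = 57.4, giving x* = 1.7422 and y* = 2.6132.
Utility at the optimum: U(1.7422, 2.6132) = 5.2265.

V = 5.2265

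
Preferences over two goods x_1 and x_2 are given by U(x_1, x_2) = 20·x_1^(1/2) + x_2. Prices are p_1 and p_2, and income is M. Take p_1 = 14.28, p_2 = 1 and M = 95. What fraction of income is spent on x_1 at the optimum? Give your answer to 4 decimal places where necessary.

Set MRS = p_1/p_2: 10·x_1^(−1/2) = p_1/p_2.
Solve: √x_1 = 10·p_2/p_1, so x_1*(p_1,p_2) = (10·p_2/p_1)², and x_2* = (M − p_1·x_1*)/p_2.
Plugging in: x_1* = (10·1/14.28)² = 0.4904, x_2* = 87.9972.
Expenditure on x_1: 14.28·0.4904 = 7.0028; share = 0.0737.

share on x_1 = 0.0737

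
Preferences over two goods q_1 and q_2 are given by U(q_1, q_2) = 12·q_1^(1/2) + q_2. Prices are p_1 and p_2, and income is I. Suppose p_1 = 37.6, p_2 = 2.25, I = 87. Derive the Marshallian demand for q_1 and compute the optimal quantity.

q_1* = 0.1289

Set MRS = p_1/p_2: 6·q_1^(−1/2) = p_1/p_2.
Solve: √q_1 = 6·p_2/p_1, so q_1*(p_1,p_2) = (6·p_2/p_1)², and q_2* = (I − p_1·q_1*)/p_2.
Plugging in: q_1* = (6·2.25/37.6)² = 0.1289.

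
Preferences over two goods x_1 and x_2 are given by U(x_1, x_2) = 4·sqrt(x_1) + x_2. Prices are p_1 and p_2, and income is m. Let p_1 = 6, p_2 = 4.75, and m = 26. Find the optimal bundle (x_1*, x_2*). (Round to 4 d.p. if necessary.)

x_1* = 2.5069, x_2* = 2.307

Set MRS = p_1/p_2: 2·x_1^(−1/2) = p_1/p_2.
Thus x_1* = (2·p_2/p_1)² — independent of m — with the rest of income spent on x_2.
Plugging in: x_1* = (2·4.75/6)² = 2.5069, x_2* = 2.307.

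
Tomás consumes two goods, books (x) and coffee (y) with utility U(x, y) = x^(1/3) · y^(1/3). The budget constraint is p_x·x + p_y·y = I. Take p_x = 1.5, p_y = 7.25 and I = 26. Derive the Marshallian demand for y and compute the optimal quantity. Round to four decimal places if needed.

y* = 1.7931

Tangency: MRS = y/x = p_x/p_y.
Rearranging, p_y·y = p_x·x. Substituting into the budget gives p_x·x·(1 + 1) = I.
Demand: x*(p_x,p_y,I) = 0.5·I/p_x and y* = 0.5·I/p_y.
At p_x=1.5, p_y=7.25, I=26: y* = 0.5·26/7.25 = 1.7931.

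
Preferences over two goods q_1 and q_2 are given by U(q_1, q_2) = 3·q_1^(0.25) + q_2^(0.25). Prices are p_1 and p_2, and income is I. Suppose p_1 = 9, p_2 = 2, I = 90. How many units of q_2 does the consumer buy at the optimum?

q_2* = 12.4284

MRS = MU_q_1/MU_q_2 = 3·(q_2/q_1)^(0.75). Set equal to p_1/p_2.
Solve for the ratio: q_2/q_1 = [(1/3)·p_1/p_2]^(4/3).
Substitute q_2 = (q_2/q_1)·q_1 into the budget: q_1* = I/(p_1 + p_2·(q_2/q_1)).
Numerically q_2/q_1 = 1.717071, so q_1* = 90/(9 + 2·1.717071) = 7.2381 and q_2* = 1.717071·7.2381 = 12.4284.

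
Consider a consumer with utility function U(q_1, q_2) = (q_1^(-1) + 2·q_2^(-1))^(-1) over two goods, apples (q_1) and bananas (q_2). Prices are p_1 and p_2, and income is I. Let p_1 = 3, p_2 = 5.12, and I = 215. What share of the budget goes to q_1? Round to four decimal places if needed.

MU_q_1 ∝ q_1^(-2), MU_q_2 ∝ 2·q_2^(-2), so MRS = (1/2)·(q_2/q_1)^(2) = p_1/p_2.
Hence q_2/q_1 = (2·p_1/p_2)^(1/(2)), i.e. raised to the 0.5 power.
Substitute q_2 = (q_2/q_1)·q_1 into the budget: q_1* = I/(p_1 + p_2·(q_2/q_1)).
Numerically q_2/q_1 = 1.082532, so q_1* = 215/(3 + 5.12·1.082532) = 25.1681 and q_2* = 1.082532·25.1681 = 27.2453.
Expenditure on q_1: 3·25.1681 = 75.5043; share = 0.3512.

share on q_1 = 0.3512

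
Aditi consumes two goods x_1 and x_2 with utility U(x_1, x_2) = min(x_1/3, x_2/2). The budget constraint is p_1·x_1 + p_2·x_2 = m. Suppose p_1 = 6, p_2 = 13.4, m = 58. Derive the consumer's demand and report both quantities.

x_1* = 3.8839, x_2* = 2.5893

Leontief preferences: the optimum is at the kink where x_1/3 = x_2/2, i.e. x_2 = (2/3)·x_1.
Budget: p_1·x_1 + p_2·(2/3)·x_1 = m, so (3·p_1 + 2·p_2)·x_1 = 3·m.
Demand: x_1*(p_1,p_2,m) = 3·m/(3·p_1 + 2·p_2), x_2* = 2·m/(3·p_1 + 2·p_2).
Here 3·6 + 2·13.4 = 44.8, giving x_1* = 3.8839 and x_2* = 2.5893.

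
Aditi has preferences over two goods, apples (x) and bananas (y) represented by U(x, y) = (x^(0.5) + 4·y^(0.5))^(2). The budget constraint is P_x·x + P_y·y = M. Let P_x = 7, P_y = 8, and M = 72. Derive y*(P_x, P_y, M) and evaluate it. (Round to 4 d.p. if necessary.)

y* = 8.4

MRS = MU_x/MU_y = (1/4)·(y/x)^(0.5). Set equal to P_x/P_y.
Hence y/x = (4·P_x/P_y)^(1/(0.5)), i.e. raised to the 2 power.
Substitute y = (y/x)·x into the budget: x* = M/(P_x + P_y·(y/x)).
Numerically y/x = 12.25, so x* = 72/(7 + 8·12.25) = 0.6857 and y* = 12.25·0.6857 = 8.4.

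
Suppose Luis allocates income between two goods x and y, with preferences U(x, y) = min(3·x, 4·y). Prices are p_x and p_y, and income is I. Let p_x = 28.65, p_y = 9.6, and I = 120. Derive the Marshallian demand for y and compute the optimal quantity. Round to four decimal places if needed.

y* = 2.5105

Demand: x*(p_x,p_y,I) = 4·I/(4·p_x + 3·p_y), y* = 3·I/(4·p_x + 3·p_y).
Here 4·28.65 + 3·9.6 = 143.4, giving y* = 2.5105.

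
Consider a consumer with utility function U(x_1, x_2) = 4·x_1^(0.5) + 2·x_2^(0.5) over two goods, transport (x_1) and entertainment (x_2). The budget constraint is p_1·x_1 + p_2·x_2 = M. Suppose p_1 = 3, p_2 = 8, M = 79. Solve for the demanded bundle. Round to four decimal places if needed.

With the ratio pinned down, the budget gives x_1* = M/(p_1 + p_2·(x_2/x_1)) and x_2* = (x_2/x_1)·x_1*.
Numerically x_2/x_1 = 0.035156, so x_1* = 79/(3 + 8·0.035156) = 24.0762 and x_2* = 0.035156·24.0762 = 0.8464.

x_1* = 24.0762, x_2* = 0.8464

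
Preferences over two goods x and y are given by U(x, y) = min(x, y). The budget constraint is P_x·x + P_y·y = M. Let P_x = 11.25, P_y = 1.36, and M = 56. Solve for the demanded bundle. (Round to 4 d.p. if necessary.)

Demand: x*(P_x,P_y,M) = M/(P_x + P_y), y* = M/(P_x + P_y).
Here 11.25 + 1.36 = 12.61, giving x* = 4.4409 and y* = 4.4409.

x* = 4.4409, y* = 4.4409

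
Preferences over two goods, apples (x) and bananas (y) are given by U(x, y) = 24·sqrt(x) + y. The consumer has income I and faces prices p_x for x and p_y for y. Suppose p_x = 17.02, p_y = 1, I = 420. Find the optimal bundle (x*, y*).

x* = 0.4971, y* = 411.5394

MU_x = 12/√x, MU_y = 1. Tangency: 12/√x = p_x/p_y.
Thus x* = (12·p_y/p_x)² — independent of I — with the rest of income spent on y.
Plugging in: x* = (12·1/17.02)² = 0.4971, y* = 411.5394.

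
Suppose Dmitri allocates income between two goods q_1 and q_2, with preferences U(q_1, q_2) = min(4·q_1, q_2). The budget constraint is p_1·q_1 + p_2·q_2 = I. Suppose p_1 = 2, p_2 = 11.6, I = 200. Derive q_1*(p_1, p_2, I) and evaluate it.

q_1* = 4.1322

Demand: q_1*(p_1,p_2,I) = I/(p_1 + 4·p_2), q_2* = 4·I/(p_1 + 4·p_2).
Here 2 + 4·11.6 = 48.4, giving q_1* = 4.1322.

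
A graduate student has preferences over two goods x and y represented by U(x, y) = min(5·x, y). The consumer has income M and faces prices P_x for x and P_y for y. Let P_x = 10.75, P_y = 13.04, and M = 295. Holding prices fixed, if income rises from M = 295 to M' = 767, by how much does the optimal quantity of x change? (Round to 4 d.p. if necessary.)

Δx* = 6.2146

Leontief preferences: the optimum is at the kink where x/1 = y/5, i.e. y = 5·x.
Budget: P_x·x + P_y·5·x = M, so (P_x + 5·P_y)·x = M.
Demand: x*(P_x,P_y,M) = M/(P_x + 5·P_y), y* = 5·M/(P_x + 5·P_y).
Here 10.75 + 5·13.04 = 75.95, giving x* = 3.8841.
At M' = 767: x* = 10.0987. Change: 10.0987 − 3.8841 = 6.2146.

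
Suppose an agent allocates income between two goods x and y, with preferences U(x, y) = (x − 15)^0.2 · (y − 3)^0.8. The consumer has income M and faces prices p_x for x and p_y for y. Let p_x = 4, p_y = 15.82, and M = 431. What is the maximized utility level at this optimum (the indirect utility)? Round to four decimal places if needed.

After buying the subsistence bundle (15, 3), a share 0.2 of the remaining income goes to x: x* = 15 + 0.2·(M − 15p_x − 3p_y)/p_x.
Discretionary income = 431 − 15·4 − 3·15.82 = 323.54; x* = 15 + 0.2·323.54/4 = 31.177; y* = 3 + 0.8·323.54/15.82 = 19.3611.
Utility at the optimum: U(31.177, 19.3611) = 16.3241.

V = 16.3241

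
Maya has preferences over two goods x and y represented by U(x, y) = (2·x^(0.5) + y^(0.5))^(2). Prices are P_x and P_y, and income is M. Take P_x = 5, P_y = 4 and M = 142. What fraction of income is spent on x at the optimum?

share on x = 0.7619

MRS = MU_x/MU_y = 2·(y/x)^(0.5). Set equal to P_x/P_y.
Hence y/x = ((1/2)·P_x/P_y)^(1/(0.5)), i.e. raised to the 2 power.
Substitute y = (y/x)·x into the budget: x* = M/(P_x + P_y·(y/x)).
Numerically y/x = 0.390625, so x* = 142/(5 + 4·0.390625) = 21.6381 and y* = 0.390625·21.6381 = 8.4524.
Expenditure on x: 5·21.6381 = 108.1905; share = 0.7619.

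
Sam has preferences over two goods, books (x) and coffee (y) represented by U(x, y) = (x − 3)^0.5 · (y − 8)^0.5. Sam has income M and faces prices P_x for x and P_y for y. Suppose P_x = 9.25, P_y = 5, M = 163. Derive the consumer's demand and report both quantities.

x* = 8.1486, y* = 17.525

This is Cobb-Douglas in (x−3, y−8): tangency gives 0.5·P_y·(y−8) = 0.5·P_x·(x−3).
Substituting into the budget: x* = 3 + 0.5·(M − 3·P_x − 8·P_y)/P_x, and y* = 8 + 0.5·(…)/P_y.
Discretionary income = 163 − 3·9.25 − 8·5 = 95.25; x* = 3 + 0.5·95.25/9.25 = 8.1486; y* = 8 + 0.5·95.25/5 = 17.525.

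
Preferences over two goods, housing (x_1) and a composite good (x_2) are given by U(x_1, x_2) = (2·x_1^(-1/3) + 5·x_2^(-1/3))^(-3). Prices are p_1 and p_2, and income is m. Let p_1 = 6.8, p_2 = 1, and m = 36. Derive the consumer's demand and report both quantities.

MRS = MU_x_1/MU_x_2 = (2/5)·(x_2/x_1)^(4/3). Set equal to p_1/p_2.
Hence x_2/x_1 = ((5/2)·p_1/p_2)^(1/(4/3)), i.e. raised to the 0.75 power.
Substitute x_2 = (x_2/x_1)·x_1 into the budget: x_1* = m/(p_1 + p_2·(x_2/x_1)).
Numerically x_2/x_1 = 8.372144, so x_1* = 36/(6.8 + 1·8.372144) = 2.3728 and x_2* = 8.372144·2.3728 = 19.8652.

x_1* = 2.3728, x_2* = 19.8652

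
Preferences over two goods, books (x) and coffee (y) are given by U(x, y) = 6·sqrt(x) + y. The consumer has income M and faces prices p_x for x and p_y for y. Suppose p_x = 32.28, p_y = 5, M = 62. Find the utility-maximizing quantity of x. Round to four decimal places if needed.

Utility is quasi-linear in y; the FOC for x is 3/√x = p_x/p_y.
Solve: √x = 3·p_y/p_x, so x*(p_x,p_y) = (3·p_y/p_x)², and y* = (M − p_x·x*)/p_y.
Plugging in: x* = (3·5/32.28)² = 0.2159.

x* = 0.2159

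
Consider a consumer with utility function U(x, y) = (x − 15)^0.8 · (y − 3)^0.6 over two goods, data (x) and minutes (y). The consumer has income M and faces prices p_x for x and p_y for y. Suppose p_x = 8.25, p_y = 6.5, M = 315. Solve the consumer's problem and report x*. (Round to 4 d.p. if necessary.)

x* = 26.8961

MRS = (4/3)·(y−3)/(x−15). Tangency with p_x/p_y gives y−3 = (3/4)·(p_x/p_y)·(x−15).
After buying the subsistence bundle (15, 3), a share 4/7 of the remaining income goes to x: x* = 15 + 4/7·(M − 15p_x − 3p_y)/p_x.
Discretionary income = 315 − 15·8.25 − 3·6.5 = 171.75; x* = 15 + 4/7·171.75/8.25 = 26.8961.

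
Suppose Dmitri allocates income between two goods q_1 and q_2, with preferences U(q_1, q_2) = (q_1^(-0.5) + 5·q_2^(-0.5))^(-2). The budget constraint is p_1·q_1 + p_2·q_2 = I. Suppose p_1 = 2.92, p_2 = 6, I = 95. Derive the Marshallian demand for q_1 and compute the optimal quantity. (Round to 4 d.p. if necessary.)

MRS = MU_q_1/MU_q_2 = (1/5)·(q_2/q_1)^(1.5). Set equal to p_1/p_2.
Solve for the ratio: q_2/q_1 = [5·p_1/p_2]^(2/3).
With the ratio pinned down, the budget gives q_1* = I/(p_1 + p_2·(q_2/q_1)) and q_2* = (q_2/q_1)·q_1*.
Numerically q_2/q_1 = 1.809122, so q_1* = 95/(2.92 + 6·1.809122) = 6.8967.

q_1* = 6.8967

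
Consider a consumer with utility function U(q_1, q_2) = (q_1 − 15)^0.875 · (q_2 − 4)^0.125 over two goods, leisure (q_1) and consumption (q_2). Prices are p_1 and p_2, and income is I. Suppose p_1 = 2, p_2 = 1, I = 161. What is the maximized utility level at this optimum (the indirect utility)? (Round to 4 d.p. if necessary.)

Substituting into the budget: q_1* = 15 + 0.875·(I − 15·p_1 − 4·p_2)/p_1, and q_2* = 4 + 0.125·(…)/p_2.
Discretionary income = 161 − 15·2 − 4·1 = 127; q_1* = 15 + 0.875·127/2 = 70.5625; q_2* = 4 + 0.125·127/1 = 19.875.
Utility at the optimum: U(70.5625, 19.875) = 47.5087.

V = 47.5087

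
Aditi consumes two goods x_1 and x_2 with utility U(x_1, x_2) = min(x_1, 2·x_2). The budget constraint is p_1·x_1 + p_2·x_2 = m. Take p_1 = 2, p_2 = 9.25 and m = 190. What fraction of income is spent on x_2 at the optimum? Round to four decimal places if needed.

share on x_2 = 0.6981

With perfect complements, no substitution: consume in ratio x_1:x_2 = 2:1.
Budget: p_1·x_1 + p_2·(1/2)·x_1 = m, so (2·p_1 + p_2)·x_1 = 2·m.
Demand: x_1*(p_1,p_2,m) = 2·m/(2·p_1 + p_2), x_2* = m/(2·p_1 + p_2).
Here 2·2 + 9.25 = 13.25, giving x_1* = 28.6792 and x_2* = 14.3396.
Expenditure on x_2: 9.25·14.3396 = 132.6415; share = 0.6981.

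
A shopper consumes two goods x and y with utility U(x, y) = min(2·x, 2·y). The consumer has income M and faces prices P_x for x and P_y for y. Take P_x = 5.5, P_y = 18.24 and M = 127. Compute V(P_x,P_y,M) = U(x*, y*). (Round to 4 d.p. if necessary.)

Demand: x*(P_x,P_y,M) = 2·M/(2·P_x + 2·P_y), y* = 2·M/(2·P_x + 2·P_y).
Here 2·5.5 + 2·18.24 = 47.48, giving x* = 5.3496 and y* = 5.3496.
Utility at the optimum: U(5.3496, 5.3496) = 10.6992.

V = 10.6992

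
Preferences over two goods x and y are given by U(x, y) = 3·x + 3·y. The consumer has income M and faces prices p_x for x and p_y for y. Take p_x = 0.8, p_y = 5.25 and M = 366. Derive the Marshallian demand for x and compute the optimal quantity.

Perfect substitutes: compare marginal utility per dollar. 3/p_x vs 3/p_y → 3.75 vs 0.5714.
x gives more utility per dollar, so spend all income on x: x* = M/p_x, y* = 0.
Numerically: x* = 457.5, y* = 0.

x* = 457.5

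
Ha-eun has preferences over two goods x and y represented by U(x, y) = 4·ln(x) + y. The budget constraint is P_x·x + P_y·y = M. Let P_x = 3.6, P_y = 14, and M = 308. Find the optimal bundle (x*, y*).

x* = 15.5556, y* = 18

MU_x = 4/x, MU_y = 1. Tangency: 4/x = P_x/P_y.
So x*(P_x,P_y) = 4·P_y/P_x, independent of income; and y* = (M − 4·P_y)/P_y.
At the given prices: x* = 4·14/3.6 = 15.5556, and y* = 18.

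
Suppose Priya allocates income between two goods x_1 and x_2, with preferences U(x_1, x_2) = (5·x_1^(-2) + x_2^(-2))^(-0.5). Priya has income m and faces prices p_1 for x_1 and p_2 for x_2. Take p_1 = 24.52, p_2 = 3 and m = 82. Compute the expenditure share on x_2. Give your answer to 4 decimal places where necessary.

share on x_2 = 0.126

With the ratio pinned down, the budget gives x_1* = m/(p_1 + p_2·(x_2/x_1)) and x_2* = (x_2/x_1)·x_1*.
Numerically x_2/x_1 = 1.177994, so x_1* = 82/(24.52 + 3·1.177994) = 2.9229 and x_2* = 1.177994·2.9229 = 3.4432.
Expenditure on x_2: 3·3.4432 = 10.3296; share = 0.126.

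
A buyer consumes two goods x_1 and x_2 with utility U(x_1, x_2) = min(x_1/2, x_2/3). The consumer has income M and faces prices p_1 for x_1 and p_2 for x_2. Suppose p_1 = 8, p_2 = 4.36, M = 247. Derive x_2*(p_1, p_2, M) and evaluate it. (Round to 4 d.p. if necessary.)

x_2* = 25.4814

Leontief preferences: the optimum is at the kink where x_1/2 = x_2/3, i.e. x_2 = (3/2)·x_1.
Budget: p_1·x_1 + p_2·(3/2)·x_1 = M, so (2·p_1 + 3·p_2)·x_1 = 2·M.
Demand: x_1*(p_1,p_2,M) = 2·M/(2·p_1 + 3·p_2), x_2* = 3·M/(2·p_1 + 3·p_2).
Here 2·8 + 3·4.36 = 29.08, giving x_2* = 25.4814.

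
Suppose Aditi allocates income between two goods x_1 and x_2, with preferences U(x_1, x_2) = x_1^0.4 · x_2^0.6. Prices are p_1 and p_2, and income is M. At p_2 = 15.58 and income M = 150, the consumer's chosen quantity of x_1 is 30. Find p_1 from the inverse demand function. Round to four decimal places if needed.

The MRS is (2/3)·x_2/x_1. Set MRS = p_1/p_2.
So 0.4·p_2·x_2 = 0.6·p_1·x_1; combined with the budget, a share 0.4 of income goes to x_1.
Demand: x_1*(p_1,p_2,M) = 0.4·M/p_1 and x_2* = 0.6·M/p_2.
Set x_1* = 30 in the demand function and solve for p_1: p_1 = 2.

p_1 = 2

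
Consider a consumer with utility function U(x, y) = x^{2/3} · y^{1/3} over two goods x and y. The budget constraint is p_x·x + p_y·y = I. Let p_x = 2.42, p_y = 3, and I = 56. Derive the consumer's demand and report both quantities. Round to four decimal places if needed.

Demand: x*(p_x,p_y,I) = 2/3·I/p_x and y* = 1/3·I/p_y.
At p_x=2.42, p_y=3, I=56: x* = 2/3·56/2.42 = 15.427, y* = 6.2222.

x* = 15.427, y* = 6.2222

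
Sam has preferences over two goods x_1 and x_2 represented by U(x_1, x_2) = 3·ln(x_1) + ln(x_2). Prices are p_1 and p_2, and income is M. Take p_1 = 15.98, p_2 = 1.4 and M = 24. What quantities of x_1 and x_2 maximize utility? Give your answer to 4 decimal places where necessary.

x_1* = 1.1264, x_2* = 4.2857

The MRS is 3·x_2/x_1. Set MRS = p_1/p_2.
Rearranging, p_2·x_2 = (1/3)·p_1·x_1. Substituting into the budget gives p_1·x_1·(1 + (1/3)) = M.
Demand: x_1*(p_1,p_2,M) = 0.75·M/p_1 and x_2* = 0.25·M/p_2.
At p_1=15.98, p_2=1.4, M=24: x_1* = 0.75·24/15.98 = 1.1264, x_2* = 4.2857.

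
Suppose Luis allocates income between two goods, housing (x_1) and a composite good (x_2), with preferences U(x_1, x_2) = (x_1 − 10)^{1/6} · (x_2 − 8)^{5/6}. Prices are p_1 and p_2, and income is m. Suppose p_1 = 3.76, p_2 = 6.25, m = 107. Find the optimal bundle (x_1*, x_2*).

x_1* = 10.8599, x_2* = 10.5867

This is Cobb-Douglas in (x_1−10, x_2−8): tangency gives 1/6·p_2·(x_2−8) = 5/6·p_1·(x_1−10).
Substituting into the budget: x_1* = 10 + 1/6·(m − 10·p_1 − 8·p_2)/p_1, and x_2* = 8 + 5/6·(…)/p_2.
Discretionary income = 107 − 10·3.76 − 8·6.25 = 19.4; x_1* = 10 + 1/6·19.4/3.76 = 10.8599; x_2* = 8 + 5/6·19.4/6.25 = 10.5867.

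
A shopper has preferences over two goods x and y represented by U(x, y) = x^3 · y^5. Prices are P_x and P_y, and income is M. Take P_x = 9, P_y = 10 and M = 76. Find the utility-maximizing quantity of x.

Tangency: MRS = (3/5)·y/x = P_x/P_y.
So 3·P_y·y = 5·P_x·x; combined with the budget, a share 0.375 of income goes to x.
Demand: x*(P_x,P_y,M) = 0.375·M/P_x and y* = 0.625·M/P_y.
At P_x=9, P_y=10, M=76: x* = 0.375·76/9 = 3.1667.

x* = 3.1667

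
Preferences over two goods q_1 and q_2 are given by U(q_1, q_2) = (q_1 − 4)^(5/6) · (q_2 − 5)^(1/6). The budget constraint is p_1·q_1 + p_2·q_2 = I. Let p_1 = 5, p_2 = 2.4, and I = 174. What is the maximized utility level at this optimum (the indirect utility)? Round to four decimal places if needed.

MRS = 5·(q_2−5)/(q_1−4). Tangency with p_1/p_2 gives q_2−5 = (1/5)·(p_1/p_2)·(q_1−4).
After buying the subsistence bundle (4, 5), a share 5/6 of the remaining income goes to q_1: q_1* = 4 + 5/6·(I − 4p_1 − 5p_2)/p_1.
Discretionary income = 174 − 4·5 − 5·2.4 = 142; q_1* = 4 + 5/6·142/5 = 27.6667; q_2* = 5 + 1/6·142/2.4 = 14.8611.
Utility at the optimum: U(27.6667, 14.8611) = 20.4535.

V = 20.4535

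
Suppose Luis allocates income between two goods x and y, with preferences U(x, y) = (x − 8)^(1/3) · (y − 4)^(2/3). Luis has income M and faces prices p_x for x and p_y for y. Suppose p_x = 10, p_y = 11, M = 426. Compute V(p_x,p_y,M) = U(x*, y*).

MRS = (1/2)·(y−4)/(x−8). Tangency with p_x/p_y gives y−4 = 2·(p_x/p_y)·(x−8).
Substituting into the budget: x* = 8 + 1/3·(M − 8·p_x − 4·p_y)/p_x, and y* = 4 + 2/3·(…)/p_y.
Discretionary income = 426 − 8·10 − 4·11 = 302; x* = 8 + 1/3·302/10 = 18.0667; y* = 4 + 2/3·302/11 = 22.303.
Utility at the optimum: U(18.0667, 22.303) = 14.9961.

V = 14.9961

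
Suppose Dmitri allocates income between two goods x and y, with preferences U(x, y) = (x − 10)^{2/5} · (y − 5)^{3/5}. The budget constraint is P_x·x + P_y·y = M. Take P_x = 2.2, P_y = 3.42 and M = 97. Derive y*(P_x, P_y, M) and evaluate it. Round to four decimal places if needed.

This is Cobb-Douglas in (x−10, y−5): tangency gives 0.4·P_y·(y−5) = 0.6·P_x·(x−10).
After buying the subsistence bundle (10, 5), a share 0.4 of the remaining income goes to x: x* = 10 + 0.4·(M − 10P_x − 5P_y)/P_x.
Discretionary income = 97 − 10·2.2 − 5·3.42 = 57.9; y* = 5 + 0.6·57.9/3.42 = 15.1579.

y* = 15.1579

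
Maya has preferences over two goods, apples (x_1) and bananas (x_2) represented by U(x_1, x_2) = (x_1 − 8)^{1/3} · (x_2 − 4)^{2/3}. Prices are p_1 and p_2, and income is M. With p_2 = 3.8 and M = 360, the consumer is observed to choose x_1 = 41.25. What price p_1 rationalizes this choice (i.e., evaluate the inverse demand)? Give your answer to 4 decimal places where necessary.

p_1 = 3.2

This is Cobb-Douglas in (x_1−8, x_2−4): tangency gives 1/3·p_2·(x_2−4) = 2/3·p_1·(x_1−8).
Substituting into the budget: x_1* = 8 + 1/3·(M − 8·p_1 − 4·p_2)/p_1, and x_2* = 4 + 2/3·(…)/p_2.
Set x_1* = 41.25 in the demand function and solve for p_1: p_1 = 3.2.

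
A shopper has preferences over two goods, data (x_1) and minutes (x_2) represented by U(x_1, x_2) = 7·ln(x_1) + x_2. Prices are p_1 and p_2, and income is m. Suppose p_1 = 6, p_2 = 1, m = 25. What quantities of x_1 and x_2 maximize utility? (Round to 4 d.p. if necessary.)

Set MRS = p_1/p_2: (7/x_1)/1 = p_1/p_2.
So x_1*(p_1,p_2) = 7·p_2/p_1, independent of income; and x_2* = (m − 7·p_2)/p_2.
At the given prices: x_1* = 7·1/6 = 1.1667, and x_2* = 18.

x_1* = 1.1667, x_2* = 18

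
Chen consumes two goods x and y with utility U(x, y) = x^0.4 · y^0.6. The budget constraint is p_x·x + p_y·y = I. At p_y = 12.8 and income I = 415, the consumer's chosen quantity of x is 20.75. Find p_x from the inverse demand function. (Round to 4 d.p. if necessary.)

MU_x/MU_y = (0.4·y)/(0.6·x); tangency sets this equal to p_x/p_y.
So 0.4·p_y·y = 0.6·p_x·x; combined with the budget, a share 0.4 of income goes to x.
Demand: x*(p_x,p_y,I) = 0.4·I/p_x and y* = 0.6·I/p_y.
Set x* = 20.75 in the demand function and solve for p_x: p_x = 8.

p_x = 8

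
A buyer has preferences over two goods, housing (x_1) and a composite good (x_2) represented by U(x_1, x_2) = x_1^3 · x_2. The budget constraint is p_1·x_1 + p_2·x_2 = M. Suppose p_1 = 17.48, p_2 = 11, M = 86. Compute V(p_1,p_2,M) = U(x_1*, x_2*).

V = 98.1975

MU_x_1/MU_x_2 = (3·x_2)/(x_1); tangency sets this equal to p_1/p_2.
So 3·p_2·x_2 = p_1·x_1; combined with the budget, a share 0.75 of income goes to x_1.
Demand: x_1*(p_1,p_2,M) = 0.75·M/p_1 and x_2* = 0.25·M/p_2.
At p_1=17.48, p_2=11, M=86: x_1* = 0.75·86/17.48 = 3.6899, x_2* = 1.9545.
Utility at the optimum: U(3.6899, 1.9545) = 98.1975.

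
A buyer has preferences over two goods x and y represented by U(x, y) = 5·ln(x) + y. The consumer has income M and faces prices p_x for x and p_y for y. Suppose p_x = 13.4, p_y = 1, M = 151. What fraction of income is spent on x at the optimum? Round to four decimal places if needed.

So x*(p_x,p_y) = 5·p_y/p_x, independent of income; and y* = (M − 5·p_y)/p_y.
At the given prices: x* = 5·1/13.4 = 0.3731, and y* = 146.
Expenditure on x: 13.4·0.3731 = 5; share = 0.0331.

share on x = 0.0331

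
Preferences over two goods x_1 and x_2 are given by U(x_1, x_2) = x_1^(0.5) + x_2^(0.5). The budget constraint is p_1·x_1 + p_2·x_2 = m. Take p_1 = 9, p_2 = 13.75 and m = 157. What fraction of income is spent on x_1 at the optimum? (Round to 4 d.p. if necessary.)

MU_x_1 ∝ x_1^(-0.5), MU_x_2 ∝ x_2^(-0.5), so MRS = (x_2/x_1)^(0.5) = p_1/p_2.
Hence x_2/x_1 = (p_1/p_2)^(1/(0.5)), i.e. raised to the 2 power.
With the ratio pinned down, the budget gives x_1* = m/(p_1 + p_2·(x_2/x_1)) and x_2* = (x_2/x_1)·x_1*.
Numerically x_2/x_1 = 0.42843, so x_1* = 157/(9 + 13.75·0.42843) = 10.5433 and x_2* = 0.42843·10.5433 = 4.5171.
Expenditure on x_1: 9·10.5433 = 94.8901; share = 0.6044.

share on x_1 = 0.6044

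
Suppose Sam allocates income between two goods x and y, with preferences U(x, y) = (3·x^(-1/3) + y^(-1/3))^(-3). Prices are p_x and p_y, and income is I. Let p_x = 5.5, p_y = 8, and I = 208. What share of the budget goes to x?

share on x = 0.6749

From the CES first-order condition, 3·(y/x)^(4/3) = p_x/p_y.
Hence y/x = ((1/3)·p_x/p_y)^(1/(4/3)), i.e. raised to the 0.75 power.
Substitute y = (y/x)·x into the budget: x* = I/(p_x + p_y·(y/x)).
Numerically y/x = 0.331218, so x* = 208/(5.5 + 8·0.331218) = 25.5223 and y* = 0.331218·25.5223 = 8.4534.
Expenditure on x: 5.5·25.5223 = 140.3725; share = 0.6749.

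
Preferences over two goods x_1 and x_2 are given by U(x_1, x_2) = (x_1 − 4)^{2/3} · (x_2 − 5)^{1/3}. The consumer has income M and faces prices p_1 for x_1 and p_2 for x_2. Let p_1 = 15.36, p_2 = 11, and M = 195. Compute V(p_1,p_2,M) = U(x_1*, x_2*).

V = 3.0249

MRS = 2·(x_2−5)/(x_1−4). Tangency with p_1/p_2 gives x_2−5 = (1/2)·(p_1/p_2)·(x_1−4).
Substituting into the budget: x_1* = 4 + 2/3·(M − 4·p_1 − 5·p_2)/p_1, and x_2* = 5 + 1/3·(…)/p_2.
Discretionary income = 195 − 4·15.36 − 5·11 = 78.56; x_1* = 4 + 2/3·78.56/15.36 = 7.4097; x_2* = 5 + 1/3·78.56/11 = 7.3806.
Utility at the optimum: U(7.4097, 7.3806) = 3.0249.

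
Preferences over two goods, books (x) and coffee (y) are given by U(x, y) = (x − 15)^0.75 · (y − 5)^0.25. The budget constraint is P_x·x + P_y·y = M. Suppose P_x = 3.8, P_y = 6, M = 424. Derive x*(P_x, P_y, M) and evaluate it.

This is Cobb-Douglas in (x−15, y−5): tangency gives 0.75·P_y·(y−5) = 0.25·P_x·(x−15).
After buying the subsistence bundle (15, 5), a share 0.75 of the remaining income goes to x: x* = 15 + 0.75·(M − 15P_x − 5P_y)/P_x.
Discretionary income = 424 − 15·3.8 − 5·6 = 337; x* = 15 + 0.75·337/3.8 = 81.5132.

x* = 81.5132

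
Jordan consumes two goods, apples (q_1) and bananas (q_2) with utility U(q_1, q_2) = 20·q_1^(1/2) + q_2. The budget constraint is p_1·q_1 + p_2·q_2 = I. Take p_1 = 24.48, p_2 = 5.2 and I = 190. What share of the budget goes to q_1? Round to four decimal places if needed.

Plugging in: q_1* = (10·5.2/24.48)² = 4.5122, q_2* = 15.2966.
Expenditure on q_1: 24.48·4.5122 = 110.4575; share = 0.5814.

share on q_1 = 0.5814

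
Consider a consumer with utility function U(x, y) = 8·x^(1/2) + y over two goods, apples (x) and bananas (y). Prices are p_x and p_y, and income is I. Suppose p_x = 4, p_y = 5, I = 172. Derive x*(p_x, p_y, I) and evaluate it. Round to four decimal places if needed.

x* = 25

MU_x = 4/√x, MU_y = 1. Tangency: 4/√x = p_x/p_y.
Solve: √x = 4·p_y/p_x, so x*(p_x,p_y) = (4·p_y/p_x)², and y* = (I − p_x·x*)/p_y.
Plugging in: x* = (4·5/4)² = 25.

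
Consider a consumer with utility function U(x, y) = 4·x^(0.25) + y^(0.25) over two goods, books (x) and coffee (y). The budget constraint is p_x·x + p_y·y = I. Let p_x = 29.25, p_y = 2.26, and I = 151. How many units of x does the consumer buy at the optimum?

MRS = MU_x/MU_y = 4·(y/x)^(0.75). Set equal to p_x/p_y.
Hence y/x = ((1/4)·p_x/p_y)^(1/(0.75)), i.e. raised to the 4/3 power.
With the ratio pinned down, the budget gives x* = I/(p_x + p_y·(y/x)) and y* = (y/x)·x*.
Numerically y/x = 4.785676, so x* = 151/(29.25 + 2.26·4.785676) = 3.7688.

x* = 3.7688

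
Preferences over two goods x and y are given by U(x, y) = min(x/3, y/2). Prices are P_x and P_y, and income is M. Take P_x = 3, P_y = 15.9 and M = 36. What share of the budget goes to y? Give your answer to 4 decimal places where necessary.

share on y = 0.7794

Demand: x*(P_x,P_y,M) = 3·M/(3·P_x + 2·P_y), y* = 2·M/(3·P_x + 2·P_y).
Here 3·3 + 2·15.9 = 40.8, giving x* = 2.6471 and y* = 1.7647.
Expenditure on y: 15.9·1.7647 = 28.0588; share = 0.7794.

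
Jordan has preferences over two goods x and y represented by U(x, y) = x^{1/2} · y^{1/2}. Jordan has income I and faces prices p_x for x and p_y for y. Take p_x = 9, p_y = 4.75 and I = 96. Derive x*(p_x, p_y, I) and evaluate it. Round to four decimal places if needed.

x* = 5.3333

Demand: x*(p_x,p_y,I) = 0.5·I/p_x and y* = 0.5·I/p_y.
At p_x=9, p_y=4.75, I=96: x* = 0.5·96/9 = 5.3333.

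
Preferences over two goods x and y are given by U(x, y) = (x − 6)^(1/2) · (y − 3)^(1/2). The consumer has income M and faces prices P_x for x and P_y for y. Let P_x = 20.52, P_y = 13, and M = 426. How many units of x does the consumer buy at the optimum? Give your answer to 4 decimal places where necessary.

x* = 12.4298

Let x' = x−6, y' = y−3. MRS = y'/x' = P_x/P_y.
Substituting into the budget: x* = 6 + 0.5·(M − 6·P_x − 3·P_y)/P_x, and y* = 3 + 0.5·(…)/P_y.
Discretionary income = 426 − 6·20.52 − 3·13 = 263.88; x* = 6 + 0.5·263.88/20.52 = 12.4298.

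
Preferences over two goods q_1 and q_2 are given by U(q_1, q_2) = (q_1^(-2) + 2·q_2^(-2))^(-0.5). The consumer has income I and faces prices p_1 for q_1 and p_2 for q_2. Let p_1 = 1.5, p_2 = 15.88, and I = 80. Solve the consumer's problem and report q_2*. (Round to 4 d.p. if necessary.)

From the CES first-order condition, (1/2)·(q_2/q_1)^(3) = p_1/p_2.
Hence q_2/q_1 = (2·p_1/p_2)^(1/(3)), i.e. raised to the 1/3 power.
With the ratio pinned down, the budget gives q_1* = I/(p_1 + p_2·(q_2/q_1)) and q_2* = (q_2/q_1)·q_1*.
Numerically q_2/q_1 = 0.573795, so q_1* = 80/(1.5 + 15.88·0.573795) = 7.5387 and q_2* = 0.573795·7.5387 = 4.3257.

q_2* = 4.3257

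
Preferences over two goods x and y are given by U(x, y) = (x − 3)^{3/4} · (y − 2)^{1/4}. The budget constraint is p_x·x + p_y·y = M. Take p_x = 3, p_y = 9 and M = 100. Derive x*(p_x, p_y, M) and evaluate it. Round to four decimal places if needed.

This is Cobb-Douglas in (x−3, y−2): tangency gives 0.75·p_y·(y−2) = 0.25·p_x·(x−3).
After buying the subsistence bundle (3, 2), a share 0.75 of the remaining income goes to x: x* = 3 + 0.75·(M − 3p_x − 2p_y)/p_x.
Discretionary income = 100 − 3·3 − 2·9 = 73; x* = 3 + 0.75·73/3 = 21.25.

x* = 21.25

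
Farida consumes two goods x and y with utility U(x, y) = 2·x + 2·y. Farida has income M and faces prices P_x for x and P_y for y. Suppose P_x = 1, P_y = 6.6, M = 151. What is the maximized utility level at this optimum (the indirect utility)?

V = 302

Numerically: x* = 151, y* = 0.
Utility at the optimum: U(151, 0) = 302.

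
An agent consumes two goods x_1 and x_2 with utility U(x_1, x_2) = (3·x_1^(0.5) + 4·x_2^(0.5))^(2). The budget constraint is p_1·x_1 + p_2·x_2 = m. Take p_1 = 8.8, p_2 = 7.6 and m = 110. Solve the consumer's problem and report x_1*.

With the ratio pinned down, the budget gives x_1* = m/(p_1 + p_2·(x_2/x_1)) and x_2* = (x_2/x_1)·x_1*.
Numerically x_2/x_1 = 2.383503, so x_1* = 110/(8.8 + 7.6·2.383503) = 4.087.

x_1* = 4.087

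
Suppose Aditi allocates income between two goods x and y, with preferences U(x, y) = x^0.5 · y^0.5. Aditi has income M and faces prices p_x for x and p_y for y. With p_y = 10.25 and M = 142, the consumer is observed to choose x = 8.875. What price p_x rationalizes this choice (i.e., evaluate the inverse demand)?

The MRS is y/x. Set MRS = p_x/p_y.
Rearranging, p_y·y = p_x·x. Substituting into the budget gives p_x·x·(1 + 1) = M.
Demand: x*(p_x,p_y,M) = 0.5·M/p_x and y* = 0.5·M/p_y.
Set x* = 8.875 in the demand function and solve for p_x: p_x = 8.

p_x = 8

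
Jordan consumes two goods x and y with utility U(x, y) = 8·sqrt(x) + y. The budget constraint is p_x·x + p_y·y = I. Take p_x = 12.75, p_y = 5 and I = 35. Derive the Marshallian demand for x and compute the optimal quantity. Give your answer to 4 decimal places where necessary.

Set MRS = p_x/p_y: 4·x^(−1/2) = p_x/p_y.
Thus x* = (4·p_y/p_x)² — independent of I — with the rest of income spent on y.
Plugging in: x* = (4·5/12.75)² = 2.4606.

x* = 2.4606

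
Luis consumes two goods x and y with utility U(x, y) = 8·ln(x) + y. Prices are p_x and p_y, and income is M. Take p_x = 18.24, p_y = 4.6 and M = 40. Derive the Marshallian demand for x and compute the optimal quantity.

x* = 2.0175

MU_x = 8/x, MU_y = 1. Tangency: 8/x = p_x/p_y.
So x*(p_x,p_y) = 8·p_y/p_x, independent of income; and y* = (M − 8·p_y)/p_y.
At the given prices: x* = 8·4.6/18.24 = 2.0175.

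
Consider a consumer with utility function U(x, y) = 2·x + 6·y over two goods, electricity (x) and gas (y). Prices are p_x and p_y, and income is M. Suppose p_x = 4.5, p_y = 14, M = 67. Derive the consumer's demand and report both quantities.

Perfect substitutes: compare marginal utility per dollar. 2/p_x vs 6/p_y → 0.4444 vs 0.4286.
x gives more utility per dollar, so spend all income on x: x* = M/p_x, y* = 0.
Numerically: x* = 14.8889, y* = 0.

x* = 14.8889, y* = 0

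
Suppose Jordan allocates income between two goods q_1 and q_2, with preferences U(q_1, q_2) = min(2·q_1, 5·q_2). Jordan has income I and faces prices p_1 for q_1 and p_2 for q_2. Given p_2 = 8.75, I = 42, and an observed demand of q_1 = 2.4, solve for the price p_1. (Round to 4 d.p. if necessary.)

Leontief preferences: the optimum is at the kink where q_1/5 = q_2/2, i.e. q_2 = (2/5)·q_1.
Budget: p_1·q_1 + p_2·(2/5)·q_1 = I, so (5·p_1 + 2·p_2)·q_1 = 5·I.
Demand: q_1*(p_1,p_2,I) = 5·I/(5·p_1 + 2·p_2), q_2* = 2·I/(5·p_1 + 2·p_2).
Set q_1* = 2.4 in the demand function and solve for p_1: p_1 = 14.

p_1 = 14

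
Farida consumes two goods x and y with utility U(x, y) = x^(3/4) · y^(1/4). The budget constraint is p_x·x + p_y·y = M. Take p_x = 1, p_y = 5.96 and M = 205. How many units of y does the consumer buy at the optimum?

Tangency: MRS = 3·y/x = p_x/p_y.
Rearranging, p_y·y = (1/3)·p_x·x. Substituting into the budget gives p_x·x·(1 + (1/3)) = M.
Demand: x*(p_x,p_y,M) = 0.75·M/p_x and y* = 0.25·M/p_y.
At p_x=1, p_y=5.96, M=205: y* = 0.25·205/5.96 = 8.599.

y* = 8.599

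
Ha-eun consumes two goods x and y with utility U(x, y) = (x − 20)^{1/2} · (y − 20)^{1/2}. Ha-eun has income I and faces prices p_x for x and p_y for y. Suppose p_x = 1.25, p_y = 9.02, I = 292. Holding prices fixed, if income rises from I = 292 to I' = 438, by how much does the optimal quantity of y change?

Δy* = 8.0931

MRS = (y−20)/(x−20). Tangency with p_x/p_y gives y−20 = (p_x/p_y)·(x−20).
Substituting into the budget: x* = 20 + 0.5·(I − 20·p_x − 20·p_y)/p_x, and y* = 20 + 0.5·(…)/p_y.
Discretionary income = 292 − 20·1.25 − 20·9.02 = 86.6; y* = 20 + 0.5·86.6/9.02 = 24.8004.
At I' = 438: y* = 32.8936. Change: 32.8936 − 24.8004 = 8.0931.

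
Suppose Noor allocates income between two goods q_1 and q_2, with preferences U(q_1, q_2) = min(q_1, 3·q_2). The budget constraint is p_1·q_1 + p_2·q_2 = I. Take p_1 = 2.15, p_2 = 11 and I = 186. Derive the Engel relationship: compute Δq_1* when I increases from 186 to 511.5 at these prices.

Leontief preferences: the optimum is at the kink where q_1/3 = q_2/1, i.e. q_2 = (1/3)·q_1.
Budget: p_1·q_1 + p_2·(1/3)·q_1 = I, so (3·p_1 + p_2)·q_1 = 3·I.
Demand: q_1*(p_1,p_2,I) = 3·I/(3·p_1 + p_2), q_2* = I/(3·p_1 + p_2).
Here 3·2.15 + 11 = 17.45, giving q_1* = 31.9771.
At I' = 511.5: q_1* = 87.937. Change: 87.937 − 31.9771 = 55.9599.

Δq_1* = 55.9599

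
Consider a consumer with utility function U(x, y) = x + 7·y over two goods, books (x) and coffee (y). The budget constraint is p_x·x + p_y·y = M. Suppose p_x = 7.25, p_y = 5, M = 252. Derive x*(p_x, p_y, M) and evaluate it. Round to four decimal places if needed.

x* = 0

y gives more utility per dollar, so spend all income on y: y* = M/p_y, x* = 0.
Numerically: x* = 0, y* = 50.4.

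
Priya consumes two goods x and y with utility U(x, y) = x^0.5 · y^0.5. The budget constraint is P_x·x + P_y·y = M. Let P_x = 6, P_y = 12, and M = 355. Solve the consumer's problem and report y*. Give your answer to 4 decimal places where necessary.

The MRS is y/x. Set MRS = P_x/P_y.
So 0.5·P_y·y = 0.5·P_x·x; combined with the budget, a share 0.5 of income goes to x.
Demand: x*(P_x,P_y,M) = 0.5·M/P_x and y* = 0.5·M/P_y.
At P_x=6, P_y=12, M=355: y* = 0.5·355/12 = 14.7917.

y* = 14.7917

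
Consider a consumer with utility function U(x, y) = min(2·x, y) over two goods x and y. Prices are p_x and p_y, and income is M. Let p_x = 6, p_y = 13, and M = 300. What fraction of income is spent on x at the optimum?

With perfect complements, no substitution: consume in ratio x:y = 1:2.
Budget: p_x·x + p_y·2·x = M, so (p_x + 2·p_y)·x = M.
Demand: x*(p_x,p_y,M) = M/(p_x + 2·p_y), y* = 2·M/(p_x + 2·p_y).
Here 6 + 2·13 = 32, giving x* = 9.375 and y* = 18.75.
Expenditure on x: 6·9.375 = 56.25; share = 0.1875.

share on x = 0.1875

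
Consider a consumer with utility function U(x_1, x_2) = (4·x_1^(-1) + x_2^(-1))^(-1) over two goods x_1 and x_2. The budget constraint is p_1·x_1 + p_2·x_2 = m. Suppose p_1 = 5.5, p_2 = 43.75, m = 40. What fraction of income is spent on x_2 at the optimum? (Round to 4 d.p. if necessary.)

share on x_2 = 0.5851

MU_x_1 ∝ 4·x_1^(-2), MU_x_2 ∝ x_2^(-2), so MRS = 4·(x_2/x_1)^(2) = p_1/p_2.
Hence x_2/x_1 = ((1/4)·p_1/p_2)^(1/(2)), i.e. raised to the 0.5 power.
With the ratio pinned down, the budget gives x_1* = m/(p_1 + p_2·(x_2/x_1)) and x_2* = (x_2/x_1)·x_1*.
Numerically x_2/x_1 = 0.177281, so x_1* = 40/(5.5 + 43.75·0.177281) = 3.0175 and x_2* = 0.177281·3.0175 = 0.5349.
Expenditure on x_2: 43.75·0.5349 = 23.4038; share = 0.5851.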